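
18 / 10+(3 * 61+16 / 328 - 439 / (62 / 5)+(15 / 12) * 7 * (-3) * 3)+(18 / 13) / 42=163610631 / 2313220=70.73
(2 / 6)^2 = 1 / 9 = 0.11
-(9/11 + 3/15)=-56/55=-1.02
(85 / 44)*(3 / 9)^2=85 / 396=0.21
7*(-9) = -63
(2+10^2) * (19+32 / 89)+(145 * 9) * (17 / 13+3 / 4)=4659.96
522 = 522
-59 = -59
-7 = -7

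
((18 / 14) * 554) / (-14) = -50.88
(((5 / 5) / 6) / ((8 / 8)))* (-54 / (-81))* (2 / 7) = 2 / 63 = 0.03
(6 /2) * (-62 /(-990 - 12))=31 /167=0.19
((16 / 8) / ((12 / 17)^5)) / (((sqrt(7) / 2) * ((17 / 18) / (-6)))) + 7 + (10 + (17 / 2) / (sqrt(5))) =-83521 * sqrt(7) / 4032 + 17 * sqrt(5) / 10 + 17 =-34.00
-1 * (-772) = 772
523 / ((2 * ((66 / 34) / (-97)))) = -862427 / 66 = -13067.08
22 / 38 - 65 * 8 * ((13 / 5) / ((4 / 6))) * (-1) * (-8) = -308245 / 19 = -16223.42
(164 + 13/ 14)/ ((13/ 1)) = 2309/ 182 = 12.69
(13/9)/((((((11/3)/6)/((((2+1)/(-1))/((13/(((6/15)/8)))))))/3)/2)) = -9/55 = -0.16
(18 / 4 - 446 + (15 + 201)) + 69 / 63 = -9425 / 42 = -224.40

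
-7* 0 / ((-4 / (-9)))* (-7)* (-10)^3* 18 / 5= 0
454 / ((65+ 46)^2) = 454 / 12321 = 0.04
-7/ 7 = -1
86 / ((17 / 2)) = 172 / 17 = 10.12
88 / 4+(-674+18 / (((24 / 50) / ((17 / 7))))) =-7853 / 14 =-560.93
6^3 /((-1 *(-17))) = 216 /17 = 12.71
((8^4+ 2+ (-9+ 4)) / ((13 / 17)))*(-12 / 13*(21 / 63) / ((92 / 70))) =-1253.07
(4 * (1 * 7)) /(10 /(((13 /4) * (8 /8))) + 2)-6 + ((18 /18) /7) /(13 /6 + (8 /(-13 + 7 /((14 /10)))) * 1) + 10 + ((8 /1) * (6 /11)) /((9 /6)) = 20288 /1617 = 12.55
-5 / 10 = -0.50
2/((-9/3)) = -2/3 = -0.67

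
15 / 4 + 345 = 348.75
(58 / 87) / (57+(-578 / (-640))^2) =204800 / 17760963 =0.01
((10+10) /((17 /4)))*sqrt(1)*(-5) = -400 /17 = -23.53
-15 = -15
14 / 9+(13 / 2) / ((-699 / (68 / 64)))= 103721 / 67104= 1.55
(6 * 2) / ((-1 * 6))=-2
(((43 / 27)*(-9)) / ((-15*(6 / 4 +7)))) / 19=86 / 14535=0.01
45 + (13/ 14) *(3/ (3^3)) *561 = 4321/ 42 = 102.88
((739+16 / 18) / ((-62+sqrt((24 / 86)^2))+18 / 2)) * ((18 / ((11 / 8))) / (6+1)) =-4581392 / 174559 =-26.25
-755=-755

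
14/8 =7/4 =1.75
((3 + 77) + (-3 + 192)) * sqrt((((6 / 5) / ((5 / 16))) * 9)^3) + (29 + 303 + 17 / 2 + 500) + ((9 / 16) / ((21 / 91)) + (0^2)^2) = 13487 / 16 + 2788992 * sqrt(6) / 125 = 55495.80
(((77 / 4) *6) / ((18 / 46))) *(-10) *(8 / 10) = -7084 / 3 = -2361.33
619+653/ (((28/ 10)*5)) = 9319/ 14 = 665.64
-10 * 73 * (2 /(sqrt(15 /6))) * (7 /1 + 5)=-3504 * sqrt(10)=-11080.62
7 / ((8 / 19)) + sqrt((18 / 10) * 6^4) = 133 / 8 + 108 * sqrt(5) / 5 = 64.92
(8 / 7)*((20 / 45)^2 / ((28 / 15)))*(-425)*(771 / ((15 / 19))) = -66408800 / 1323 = -50195.62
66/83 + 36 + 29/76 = 234511/6308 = 37.18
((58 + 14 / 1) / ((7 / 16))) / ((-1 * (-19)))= 1152 / 133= 8.66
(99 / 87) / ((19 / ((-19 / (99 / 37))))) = -0.43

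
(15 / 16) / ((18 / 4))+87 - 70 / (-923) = 1933519 / 22152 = 87.28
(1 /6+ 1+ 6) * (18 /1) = 129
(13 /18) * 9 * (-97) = -1261 /2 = -630.50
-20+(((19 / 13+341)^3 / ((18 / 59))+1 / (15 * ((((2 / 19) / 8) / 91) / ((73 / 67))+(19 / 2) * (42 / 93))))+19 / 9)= 873977691676097278123 / 6638737393665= 131648179.44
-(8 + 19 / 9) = -91 / 9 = -10.11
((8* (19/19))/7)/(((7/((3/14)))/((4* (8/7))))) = 0.16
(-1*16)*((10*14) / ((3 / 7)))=-5226.67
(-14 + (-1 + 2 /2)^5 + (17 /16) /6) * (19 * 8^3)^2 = -3924353024 /3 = -1308117674.67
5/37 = 0.14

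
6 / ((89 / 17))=102 / 89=1.15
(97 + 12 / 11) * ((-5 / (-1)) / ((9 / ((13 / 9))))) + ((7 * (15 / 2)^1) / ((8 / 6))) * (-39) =-10384855 / 7128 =-1456.91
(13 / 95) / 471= 13 / 44745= 0.00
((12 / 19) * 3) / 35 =36 / 665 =0.05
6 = 6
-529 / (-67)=529 / 67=7.90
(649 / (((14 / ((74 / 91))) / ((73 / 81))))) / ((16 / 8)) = 1752949 / 103194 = 16.99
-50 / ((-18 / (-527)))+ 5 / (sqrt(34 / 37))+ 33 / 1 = -12878 / 9+ 5*sqrt(1258) / 34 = -1425.67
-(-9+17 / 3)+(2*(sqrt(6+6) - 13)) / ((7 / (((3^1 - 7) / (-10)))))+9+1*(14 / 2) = 8*sqrt(3) / 35+1874 / 105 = 18.24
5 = 5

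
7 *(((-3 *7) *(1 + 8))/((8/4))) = -1323/2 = -661.50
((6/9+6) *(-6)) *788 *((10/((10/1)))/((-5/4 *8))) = 3152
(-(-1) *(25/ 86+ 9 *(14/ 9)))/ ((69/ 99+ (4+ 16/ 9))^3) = 1192497471/ 22650226006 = 0.05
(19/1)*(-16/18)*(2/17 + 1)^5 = -376367048/12778713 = -29.45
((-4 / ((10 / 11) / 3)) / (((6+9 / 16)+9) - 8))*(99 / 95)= -864 / 475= -1.82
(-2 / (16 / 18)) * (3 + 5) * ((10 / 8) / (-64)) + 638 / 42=15.54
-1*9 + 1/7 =-62/7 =-8.86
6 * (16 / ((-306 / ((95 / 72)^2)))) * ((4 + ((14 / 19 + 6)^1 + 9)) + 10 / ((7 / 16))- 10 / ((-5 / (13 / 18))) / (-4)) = -96050225 / 4164048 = -23.07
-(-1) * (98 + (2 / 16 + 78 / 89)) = 99.00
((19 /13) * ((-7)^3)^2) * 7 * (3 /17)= 46941951 /221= 212407.02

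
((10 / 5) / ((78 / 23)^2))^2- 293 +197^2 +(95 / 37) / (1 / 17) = 13202420229265 / 342389268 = 38559.68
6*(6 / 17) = 36 / 17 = 2.12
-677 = -677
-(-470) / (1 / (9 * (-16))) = -67680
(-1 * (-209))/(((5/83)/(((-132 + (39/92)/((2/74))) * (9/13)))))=-1670672223/5980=-279376.63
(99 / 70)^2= 9801 / 4900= 2.00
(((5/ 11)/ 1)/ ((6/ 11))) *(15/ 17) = 25/ 34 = 0.74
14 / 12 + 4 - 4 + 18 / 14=103 / 42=2.45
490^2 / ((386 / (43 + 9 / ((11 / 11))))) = 6242600 / 193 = 32345.08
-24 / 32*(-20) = 15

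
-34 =-34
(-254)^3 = -16387064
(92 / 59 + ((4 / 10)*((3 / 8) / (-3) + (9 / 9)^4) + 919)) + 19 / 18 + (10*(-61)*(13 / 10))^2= 6688167647 / 10620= 629770.96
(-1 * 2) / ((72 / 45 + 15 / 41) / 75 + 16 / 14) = -215250 / 125821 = -1.71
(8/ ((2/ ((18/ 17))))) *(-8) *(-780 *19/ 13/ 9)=72960/ 17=4291.76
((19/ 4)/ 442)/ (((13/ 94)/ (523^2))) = 244261397/ 11492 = 21254.91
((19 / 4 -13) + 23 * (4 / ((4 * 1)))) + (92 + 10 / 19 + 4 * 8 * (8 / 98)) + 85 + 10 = 763005 / 3724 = 204.89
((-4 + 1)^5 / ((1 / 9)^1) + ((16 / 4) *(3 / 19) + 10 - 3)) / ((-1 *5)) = 41408 / 95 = 435.87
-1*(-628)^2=-394384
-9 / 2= -4.50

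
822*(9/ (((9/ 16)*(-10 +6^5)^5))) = 411/ 882748427769939643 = 0.00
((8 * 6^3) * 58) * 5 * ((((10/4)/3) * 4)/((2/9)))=7516800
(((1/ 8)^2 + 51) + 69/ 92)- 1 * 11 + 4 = 2865/ 64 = 44.77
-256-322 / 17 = -274.94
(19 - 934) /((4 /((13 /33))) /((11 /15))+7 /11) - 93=-323448 /2071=-156.18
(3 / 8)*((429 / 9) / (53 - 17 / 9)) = 1287 / 3680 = 0.35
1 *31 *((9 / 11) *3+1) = 1178 / 11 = 107.09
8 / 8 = 1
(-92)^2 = 8464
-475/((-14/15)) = 7125/14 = 508.93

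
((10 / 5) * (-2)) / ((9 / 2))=-8 / 9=-0.89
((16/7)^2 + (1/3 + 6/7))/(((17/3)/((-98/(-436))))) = 943/3706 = 0.25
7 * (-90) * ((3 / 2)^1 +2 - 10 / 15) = -1785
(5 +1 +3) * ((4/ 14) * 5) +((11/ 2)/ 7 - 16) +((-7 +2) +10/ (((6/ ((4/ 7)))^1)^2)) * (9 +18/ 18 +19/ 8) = -24739/ 392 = -63.11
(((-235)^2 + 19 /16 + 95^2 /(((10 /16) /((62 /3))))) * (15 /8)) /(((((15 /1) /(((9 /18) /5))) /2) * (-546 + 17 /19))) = -322531403 /19885440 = -16.22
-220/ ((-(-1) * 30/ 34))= -748/ 3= -249.33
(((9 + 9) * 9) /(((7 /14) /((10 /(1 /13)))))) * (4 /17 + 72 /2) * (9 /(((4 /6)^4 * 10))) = 118216098 /17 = 6953888.12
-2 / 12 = -0.17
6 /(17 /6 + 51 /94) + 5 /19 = 9227 /4522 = 2.04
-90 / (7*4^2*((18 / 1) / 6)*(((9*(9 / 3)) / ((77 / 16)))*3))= -55 / 3456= -0.02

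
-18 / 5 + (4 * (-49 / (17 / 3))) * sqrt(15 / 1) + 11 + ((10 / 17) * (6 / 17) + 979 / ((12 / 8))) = 2862289 / 4335 - 588 * sqrt(15) / 17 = 526.31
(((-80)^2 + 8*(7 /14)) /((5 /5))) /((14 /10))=32020 /7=4574.29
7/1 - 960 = -953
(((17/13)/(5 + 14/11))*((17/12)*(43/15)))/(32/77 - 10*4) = -10525669/492130080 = -0.02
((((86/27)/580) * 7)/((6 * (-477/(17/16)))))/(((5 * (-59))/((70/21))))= 5117/31731795360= 0.00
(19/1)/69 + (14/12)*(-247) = -13243/46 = -287.89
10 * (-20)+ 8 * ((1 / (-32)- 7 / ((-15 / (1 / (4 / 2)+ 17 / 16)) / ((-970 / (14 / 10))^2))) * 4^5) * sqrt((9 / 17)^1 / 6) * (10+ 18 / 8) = -200+ 52690395296 * sqrt(102) / 51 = 10434252888.16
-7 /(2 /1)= -3.50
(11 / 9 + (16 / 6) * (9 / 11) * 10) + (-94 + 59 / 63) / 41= 4798 / 231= 20.77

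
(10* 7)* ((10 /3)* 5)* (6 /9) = 7000 /9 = 777.78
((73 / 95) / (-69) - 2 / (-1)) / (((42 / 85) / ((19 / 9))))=8.50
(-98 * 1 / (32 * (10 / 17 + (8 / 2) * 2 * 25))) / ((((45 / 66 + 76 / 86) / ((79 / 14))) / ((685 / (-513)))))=55381291 / 753674976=0.07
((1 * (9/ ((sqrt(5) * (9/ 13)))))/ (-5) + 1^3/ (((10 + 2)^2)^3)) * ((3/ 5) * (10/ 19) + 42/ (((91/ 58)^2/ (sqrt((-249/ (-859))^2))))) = 16931281/ 9608768612352 - 101587686 * sqrt(5)/ 37130275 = -6.12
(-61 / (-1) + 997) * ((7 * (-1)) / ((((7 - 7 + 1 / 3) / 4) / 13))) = -1155336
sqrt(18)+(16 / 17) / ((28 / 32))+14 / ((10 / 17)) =3 * sqrt(2)+14801 / 595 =29.12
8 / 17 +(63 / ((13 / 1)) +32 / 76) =24093 / 4199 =5.74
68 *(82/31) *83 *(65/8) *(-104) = -391072760/31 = -12615250.32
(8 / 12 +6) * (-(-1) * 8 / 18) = 80 / 27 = 2.96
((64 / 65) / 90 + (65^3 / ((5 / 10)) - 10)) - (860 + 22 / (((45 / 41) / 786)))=1557928352 / 2925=532625.08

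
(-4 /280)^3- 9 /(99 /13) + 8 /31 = -0.92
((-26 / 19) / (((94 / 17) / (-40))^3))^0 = 1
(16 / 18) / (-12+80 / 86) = -86 / 1071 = -0.08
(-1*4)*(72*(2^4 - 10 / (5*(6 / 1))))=-4512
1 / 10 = 0.10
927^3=796597983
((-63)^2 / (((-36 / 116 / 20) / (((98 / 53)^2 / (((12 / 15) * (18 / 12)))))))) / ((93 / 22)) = -15012012400 / 87079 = -172395.32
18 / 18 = 1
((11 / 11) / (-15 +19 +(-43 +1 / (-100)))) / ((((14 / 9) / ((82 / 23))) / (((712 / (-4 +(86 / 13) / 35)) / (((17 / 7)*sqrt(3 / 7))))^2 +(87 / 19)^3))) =-254841720292340894900 / 311944556996760093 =-816.95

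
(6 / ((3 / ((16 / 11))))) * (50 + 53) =3296 / 11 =299.64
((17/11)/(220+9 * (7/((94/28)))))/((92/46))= 799/246884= 0.00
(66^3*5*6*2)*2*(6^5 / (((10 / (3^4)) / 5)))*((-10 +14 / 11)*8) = -758565108449280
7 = 7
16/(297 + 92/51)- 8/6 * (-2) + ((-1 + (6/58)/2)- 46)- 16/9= -365965325/7954758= -46.01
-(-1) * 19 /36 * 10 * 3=95 /6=15.83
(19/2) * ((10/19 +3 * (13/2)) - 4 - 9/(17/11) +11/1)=13697/68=201.43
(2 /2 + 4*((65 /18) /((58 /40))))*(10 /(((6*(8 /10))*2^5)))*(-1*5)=-357625 /100224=-3.57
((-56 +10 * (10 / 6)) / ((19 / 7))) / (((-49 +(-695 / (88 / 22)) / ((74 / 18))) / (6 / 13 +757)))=1203776056 / 10008687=120.27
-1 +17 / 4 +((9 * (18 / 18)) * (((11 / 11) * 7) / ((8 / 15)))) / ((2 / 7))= 6667 / 16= 416.69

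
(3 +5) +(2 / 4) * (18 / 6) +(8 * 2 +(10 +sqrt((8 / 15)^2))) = 1081 / 30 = 36.03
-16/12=-4/3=-1.33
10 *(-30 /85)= -60 /17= -3.53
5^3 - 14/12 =743/6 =123.83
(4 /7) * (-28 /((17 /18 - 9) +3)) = 288 /91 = 3.16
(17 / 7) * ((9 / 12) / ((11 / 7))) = 51 / 44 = 1.16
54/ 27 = 2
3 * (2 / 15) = 0.40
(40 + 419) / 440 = 459 / 440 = 1.04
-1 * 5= -5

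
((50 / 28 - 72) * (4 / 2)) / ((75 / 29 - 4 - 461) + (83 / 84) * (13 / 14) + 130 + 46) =4789176 / 9736565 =0.49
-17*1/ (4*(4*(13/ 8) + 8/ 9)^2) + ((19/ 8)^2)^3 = 831833616721/ 4637065216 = 179.39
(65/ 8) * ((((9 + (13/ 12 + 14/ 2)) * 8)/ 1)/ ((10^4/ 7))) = 3731/ 4800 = 0.78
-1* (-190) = 190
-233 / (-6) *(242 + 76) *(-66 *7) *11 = -62757618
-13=-13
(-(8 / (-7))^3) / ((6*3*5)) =256 / 15435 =0.02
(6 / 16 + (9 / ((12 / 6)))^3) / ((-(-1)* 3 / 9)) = 549 / 2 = 274.50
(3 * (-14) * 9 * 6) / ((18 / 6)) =-756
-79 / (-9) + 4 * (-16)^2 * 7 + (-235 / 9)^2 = 636544 / 81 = 7858.57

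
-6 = -6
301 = 301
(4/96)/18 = 1/432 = 0.00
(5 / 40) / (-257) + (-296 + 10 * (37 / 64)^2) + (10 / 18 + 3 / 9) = -1382118235 / 4737024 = -291.77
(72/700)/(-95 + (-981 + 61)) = -18/177625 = -0.00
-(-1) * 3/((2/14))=21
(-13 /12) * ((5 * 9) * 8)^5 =-6550502400000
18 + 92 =110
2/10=1/5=0.20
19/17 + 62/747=15247/12699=1.20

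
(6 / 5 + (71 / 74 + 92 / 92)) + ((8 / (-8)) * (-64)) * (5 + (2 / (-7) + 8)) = 2115703 / 2590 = 816.87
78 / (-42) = -13 / 7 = -1.86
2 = 2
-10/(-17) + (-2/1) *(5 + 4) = -17.41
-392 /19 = -20.63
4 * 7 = 28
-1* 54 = -54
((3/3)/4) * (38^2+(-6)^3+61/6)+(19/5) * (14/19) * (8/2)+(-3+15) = 39929/120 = 332.74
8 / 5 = 1.60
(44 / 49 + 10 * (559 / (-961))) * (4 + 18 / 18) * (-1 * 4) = 4632520 / 47089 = 98.38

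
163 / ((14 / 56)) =652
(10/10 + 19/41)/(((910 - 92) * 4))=15/33538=0.00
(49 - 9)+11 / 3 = 131 / 3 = 43.67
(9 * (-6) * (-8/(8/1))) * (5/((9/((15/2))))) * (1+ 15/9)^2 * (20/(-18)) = -16000/9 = -1777.78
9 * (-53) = -477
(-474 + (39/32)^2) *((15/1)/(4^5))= -7257825/1048576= -6.92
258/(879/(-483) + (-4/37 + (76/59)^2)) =-5349969786/5571653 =-960.21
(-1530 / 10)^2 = 23409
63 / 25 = 2.52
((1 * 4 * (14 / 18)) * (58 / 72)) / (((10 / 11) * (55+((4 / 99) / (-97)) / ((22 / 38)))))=26208721 / 522876510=0.05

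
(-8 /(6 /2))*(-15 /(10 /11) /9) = 44 /9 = 4.89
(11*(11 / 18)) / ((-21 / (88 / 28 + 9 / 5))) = -1.58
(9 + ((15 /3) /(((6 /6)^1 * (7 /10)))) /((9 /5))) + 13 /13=13.97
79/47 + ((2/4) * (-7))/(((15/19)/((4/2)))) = -5066/705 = -7.19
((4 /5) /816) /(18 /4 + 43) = 1 /48450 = 0.00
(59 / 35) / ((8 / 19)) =1121 / 280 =4.00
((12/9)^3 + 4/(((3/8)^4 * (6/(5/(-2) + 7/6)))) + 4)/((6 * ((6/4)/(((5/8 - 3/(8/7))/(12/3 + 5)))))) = 0.95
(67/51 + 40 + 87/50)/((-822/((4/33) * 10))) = -0.06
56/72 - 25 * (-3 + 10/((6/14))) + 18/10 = -22759/45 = -505.76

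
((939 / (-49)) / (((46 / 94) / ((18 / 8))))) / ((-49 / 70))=1985985 / 15778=125.87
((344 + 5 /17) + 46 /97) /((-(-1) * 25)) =568523 /41225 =13.79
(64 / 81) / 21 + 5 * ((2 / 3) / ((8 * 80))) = 4663 / 108864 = 0.04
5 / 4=1.25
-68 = -68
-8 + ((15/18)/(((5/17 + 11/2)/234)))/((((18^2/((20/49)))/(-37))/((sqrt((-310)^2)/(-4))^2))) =-4915480721/521262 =-9429.96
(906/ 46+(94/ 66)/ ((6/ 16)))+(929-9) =2148335/ 2277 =943.49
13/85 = 0.15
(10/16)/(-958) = -5/7664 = -0.00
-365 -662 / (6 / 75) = -8640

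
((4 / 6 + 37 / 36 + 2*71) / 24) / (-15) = -5173 / 12960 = -0.40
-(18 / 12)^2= -9 / 4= -2.25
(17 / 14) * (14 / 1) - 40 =-23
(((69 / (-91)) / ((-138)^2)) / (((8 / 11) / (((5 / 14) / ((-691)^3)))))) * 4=55 / 232029202777008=0.00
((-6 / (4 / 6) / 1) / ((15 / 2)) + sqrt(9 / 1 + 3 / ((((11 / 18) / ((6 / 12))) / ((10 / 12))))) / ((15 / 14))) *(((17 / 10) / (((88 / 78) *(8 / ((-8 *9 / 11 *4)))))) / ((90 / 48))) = 47736 / 15125 - 167076 *sqrt(66) / 166375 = -5.00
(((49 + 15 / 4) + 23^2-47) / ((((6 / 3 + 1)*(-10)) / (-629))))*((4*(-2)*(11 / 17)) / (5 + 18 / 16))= -2321528 / 245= -9475.62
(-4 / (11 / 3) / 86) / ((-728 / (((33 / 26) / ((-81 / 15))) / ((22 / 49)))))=-35 / 3836976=-0.00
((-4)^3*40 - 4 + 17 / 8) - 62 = -20991 / 8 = -2623.88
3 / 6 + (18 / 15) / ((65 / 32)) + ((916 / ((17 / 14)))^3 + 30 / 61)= 83620685082967437 / 194800450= 429263305.52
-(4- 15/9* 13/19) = -163/57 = -2.86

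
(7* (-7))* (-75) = 3675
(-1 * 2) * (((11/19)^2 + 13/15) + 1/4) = -31447/10830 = -2.90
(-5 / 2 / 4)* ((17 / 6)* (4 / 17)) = -5 / 12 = -0.42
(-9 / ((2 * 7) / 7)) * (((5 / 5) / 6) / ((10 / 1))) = -3 / 40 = -0.08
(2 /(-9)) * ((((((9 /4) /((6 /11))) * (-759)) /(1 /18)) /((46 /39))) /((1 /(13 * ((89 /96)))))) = 16379649 /128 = 127966.01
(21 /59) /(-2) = -21 /118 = -0.18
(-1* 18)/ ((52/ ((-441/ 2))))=3969/ 52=76.33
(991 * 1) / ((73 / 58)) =57478 / 73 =787.37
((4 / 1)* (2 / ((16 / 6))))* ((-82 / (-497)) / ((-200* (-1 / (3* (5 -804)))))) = -294831 / 49700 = -5.93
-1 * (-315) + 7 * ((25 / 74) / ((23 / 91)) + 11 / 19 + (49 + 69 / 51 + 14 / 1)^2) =273992186587 / 9345682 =29317.52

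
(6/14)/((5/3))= 0.26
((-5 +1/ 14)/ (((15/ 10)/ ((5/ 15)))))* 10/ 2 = -115/ 21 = -5.48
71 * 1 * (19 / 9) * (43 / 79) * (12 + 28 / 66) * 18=47565740 / 2607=18245.39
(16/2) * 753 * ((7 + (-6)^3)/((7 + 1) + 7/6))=-686736/5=-137347.20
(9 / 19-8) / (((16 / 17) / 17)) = -41327 / 304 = -135.94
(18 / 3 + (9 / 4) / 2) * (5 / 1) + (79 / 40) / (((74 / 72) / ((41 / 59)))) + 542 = 50554819 / 87320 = 578.96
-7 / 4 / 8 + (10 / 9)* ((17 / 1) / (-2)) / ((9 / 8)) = -22327 / 2592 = -8.61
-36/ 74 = -18/ 37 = -0.49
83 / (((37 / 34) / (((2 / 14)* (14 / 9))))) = 5644 / 333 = 16.95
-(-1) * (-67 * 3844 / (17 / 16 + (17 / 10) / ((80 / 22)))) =-25754800 / 153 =-168332.03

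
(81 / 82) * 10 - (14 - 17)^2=36 / 41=0.88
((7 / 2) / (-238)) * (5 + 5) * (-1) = 5 / 34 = 0.15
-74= -74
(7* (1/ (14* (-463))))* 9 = -9/ 926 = -0.01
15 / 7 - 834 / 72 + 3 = -541 / 84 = -6.44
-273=-273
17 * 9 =153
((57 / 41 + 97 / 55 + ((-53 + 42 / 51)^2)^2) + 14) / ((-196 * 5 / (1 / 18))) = -1395860541618377 / 3322315042200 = -420.15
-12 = -12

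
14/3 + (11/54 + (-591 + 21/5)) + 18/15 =-156797/270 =-580.73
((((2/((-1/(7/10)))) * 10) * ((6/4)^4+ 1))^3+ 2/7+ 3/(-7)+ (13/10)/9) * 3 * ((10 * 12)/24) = -98609754029/10752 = -9171294.09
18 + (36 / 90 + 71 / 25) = 531 / 25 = 21.24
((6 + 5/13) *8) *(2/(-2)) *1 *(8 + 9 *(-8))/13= 42496/169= 251.46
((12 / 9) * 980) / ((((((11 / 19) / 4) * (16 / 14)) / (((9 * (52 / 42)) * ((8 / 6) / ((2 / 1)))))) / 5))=9682400 / 33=293406.06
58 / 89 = 0.65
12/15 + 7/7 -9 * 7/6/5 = -3/10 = -0.30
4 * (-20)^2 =1600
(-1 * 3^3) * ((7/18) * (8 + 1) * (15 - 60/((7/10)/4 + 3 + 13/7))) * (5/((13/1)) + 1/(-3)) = -273105/18317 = -14.91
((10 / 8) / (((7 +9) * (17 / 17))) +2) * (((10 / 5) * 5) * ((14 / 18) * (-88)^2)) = 1126510 / 9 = 125167.78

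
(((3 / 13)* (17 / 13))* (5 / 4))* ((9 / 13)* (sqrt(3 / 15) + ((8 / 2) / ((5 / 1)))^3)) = 459* sqrt(5) / 8788 + 7344 / 54925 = 0.25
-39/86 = -0.45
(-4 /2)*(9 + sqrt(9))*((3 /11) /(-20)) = 18 /55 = 0.33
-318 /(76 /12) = -954 /19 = -50.21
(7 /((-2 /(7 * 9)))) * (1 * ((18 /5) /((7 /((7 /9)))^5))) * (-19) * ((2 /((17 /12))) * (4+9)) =96824 /20655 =4.69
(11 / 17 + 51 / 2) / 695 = 889 / 23630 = 0.04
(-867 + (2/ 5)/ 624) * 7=-9467633/ 1560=-6069.00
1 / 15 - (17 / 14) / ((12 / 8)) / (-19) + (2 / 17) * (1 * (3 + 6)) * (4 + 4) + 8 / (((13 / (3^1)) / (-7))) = -1914902 / 440895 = -4.34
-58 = -58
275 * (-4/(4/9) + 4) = -1375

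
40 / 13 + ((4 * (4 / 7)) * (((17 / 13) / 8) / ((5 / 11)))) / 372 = 260587 / 84630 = 3.08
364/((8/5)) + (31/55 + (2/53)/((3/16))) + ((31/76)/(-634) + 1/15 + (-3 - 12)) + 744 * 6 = 656960875191/140456360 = 4677.33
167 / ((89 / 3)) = 5.63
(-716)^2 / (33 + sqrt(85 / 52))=14955.60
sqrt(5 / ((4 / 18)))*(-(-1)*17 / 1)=51*sqrt(10) / 2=80.64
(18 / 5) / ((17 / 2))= 36 / 85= 0.42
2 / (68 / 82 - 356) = -41 / 7281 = -0.01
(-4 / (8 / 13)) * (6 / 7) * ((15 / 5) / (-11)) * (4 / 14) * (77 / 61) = 234 / 427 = 0.55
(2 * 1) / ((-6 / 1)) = -1 / 3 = -0.33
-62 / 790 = -31 / 395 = -0.08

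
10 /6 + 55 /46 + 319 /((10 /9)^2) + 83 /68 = 7697018 /29325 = 262.47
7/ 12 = 0.58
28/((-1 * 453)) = -28/453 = -0.06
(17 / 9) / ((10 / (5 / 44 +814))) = 608957 / 3960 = 153.78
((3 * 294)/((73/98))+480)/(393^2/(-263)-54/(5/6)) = -53246980/20864787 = -2.55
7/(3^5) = 7/243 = 0.03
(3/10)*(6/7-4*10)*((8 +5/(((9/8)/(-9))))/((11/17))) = 223584/385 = 580.74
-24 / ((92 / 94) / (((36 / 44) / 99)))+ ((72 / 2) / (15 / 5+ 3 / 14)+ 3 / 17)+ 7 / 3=9585548 / 709665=13.51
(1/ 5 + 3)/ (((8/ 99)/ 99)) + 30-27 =19617/ 5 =3923.40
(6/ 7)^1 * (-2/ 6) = -2/ 7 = -0.29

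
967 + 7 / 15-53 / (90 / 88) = 41204 / 45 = 915.64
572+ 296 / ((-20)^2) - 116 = 456.74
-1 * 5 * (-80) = 400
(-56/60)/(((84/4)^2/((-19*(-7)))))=-0.28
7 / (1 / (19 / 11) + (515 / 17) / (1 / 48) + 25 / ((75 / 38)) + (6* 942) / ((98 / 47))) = 332367 / 198376393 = 0.00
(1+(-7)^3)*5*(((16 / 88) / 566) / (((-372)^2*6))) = -95 / 143596464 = -0.00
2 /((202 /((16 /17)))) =16 /1717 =0.01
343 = 343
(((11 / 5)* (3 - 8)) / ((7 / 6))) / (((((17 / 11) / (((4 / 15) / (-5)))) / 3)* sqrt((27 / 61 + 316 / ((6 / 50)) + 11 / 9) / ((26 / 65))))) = 8712* sqrt(220608635) / 10759191625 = 0.01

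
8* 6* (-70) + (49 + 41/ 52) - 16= -3326.21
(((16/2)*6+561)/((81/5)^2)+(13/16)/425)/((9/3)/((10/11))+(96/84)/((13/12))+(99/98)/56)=154006863829/289983373245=0.53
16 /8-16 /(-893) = 1802 /893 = 2.02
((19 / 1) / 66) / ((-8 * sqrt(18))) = -19 * sqrt(2) / 3168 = -0.01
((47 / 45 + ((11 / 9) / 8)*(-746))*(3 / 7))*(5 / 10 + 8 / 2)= -60981 / 280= -217.79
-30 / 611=-0.05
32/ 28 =8/ 7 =1.14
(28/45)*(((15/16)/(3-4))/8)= -7/96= -0.07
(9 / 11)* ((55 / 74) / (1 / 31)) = 1395 / 74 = 18.85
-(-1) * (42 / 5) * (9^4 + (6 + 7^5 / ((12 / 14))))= 1099357 / 5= 219871.40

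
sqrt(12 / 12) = 1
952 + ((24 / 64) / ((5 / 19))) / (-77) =2932103 / 3080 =951.98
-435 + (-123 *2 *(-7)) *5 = 8175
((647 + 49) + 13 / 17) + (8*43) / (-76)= 223593 / 323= 692.24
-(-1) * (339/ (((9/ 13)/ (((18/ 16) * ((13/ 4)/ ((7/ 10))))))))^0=1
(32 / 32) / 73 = 1 / 73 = 0.01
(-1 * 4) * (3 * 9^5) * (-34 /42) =4015332 /7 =573618.86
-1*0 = 0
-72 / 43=-1.67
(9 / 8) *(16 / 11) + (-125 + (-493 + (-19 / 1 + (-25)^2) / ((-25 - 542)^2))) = -726562918 / 1178793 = -616.36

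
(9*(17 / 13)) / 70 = 153 / 910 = 0.17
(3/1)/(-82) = -3/82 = -0.04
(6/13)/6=1/13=0.08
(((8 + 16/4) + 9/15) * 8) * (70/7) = 1008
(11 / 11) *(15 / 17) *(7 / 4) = 1.54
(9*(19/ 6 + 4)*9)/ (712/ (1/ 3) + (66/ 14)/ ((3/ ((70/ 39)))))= 45279/ 166828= 0.27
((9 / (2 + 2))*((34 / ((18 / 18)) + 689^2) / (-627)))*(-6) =4272795 / 418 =10222.00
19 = 19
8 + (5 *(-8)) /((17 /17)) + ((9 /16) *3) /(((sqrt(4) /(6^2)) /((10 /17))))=-961 /68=-14.13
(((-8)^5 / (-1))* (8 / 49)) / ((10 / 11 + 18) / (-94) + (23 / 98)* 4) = 7252.94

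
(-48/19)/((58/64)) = -1536/551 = -2.79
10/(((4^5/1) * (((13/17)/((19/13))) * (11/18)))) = 14535/475904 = 0.03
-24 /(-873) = 8 /291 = 0.03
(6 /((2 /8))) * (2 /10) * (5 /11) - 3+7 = 6.18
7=7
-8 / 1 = -8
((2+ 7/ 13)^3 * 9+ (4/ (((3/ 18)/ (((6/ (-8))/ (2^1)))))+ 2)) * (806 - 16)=243362660/ 2197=110770.44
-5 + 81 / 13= 16 / 13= 1.23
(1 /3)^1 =0.33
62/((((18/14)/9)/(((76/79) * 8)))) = 263872/79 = 3340.15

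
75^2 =5625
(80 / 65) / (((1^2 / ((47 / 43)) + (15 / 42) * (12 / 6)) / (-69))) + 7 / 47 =-2127797 / 40937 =-51.98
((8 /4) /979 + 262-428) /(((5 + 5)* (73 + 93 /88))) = -92864 /414295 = -0.22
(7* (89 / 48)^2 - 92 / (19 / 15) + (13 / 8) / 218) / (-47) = 231701375 / 224264448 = 1.03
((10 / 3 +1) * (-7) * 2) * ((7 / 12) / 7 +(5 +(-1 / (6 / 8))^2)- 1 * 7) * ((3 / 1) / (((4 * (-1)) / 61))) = -27755 / 72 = -385.49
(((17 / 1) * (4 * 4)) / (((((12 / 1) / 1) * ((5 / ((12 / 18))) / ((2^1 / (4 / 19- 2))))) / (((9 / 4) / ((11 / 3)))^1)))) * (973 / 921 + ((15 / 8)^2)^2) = -87419057 / 3143680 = -27.81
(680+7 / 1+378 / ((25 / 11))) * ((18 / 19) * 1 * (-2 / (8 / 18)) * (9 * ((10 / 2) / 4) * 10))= -15551757 / 38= -409256.76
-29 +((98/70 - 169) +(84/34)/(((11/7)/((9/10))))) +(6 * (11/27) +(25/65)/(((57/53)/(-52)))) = -33789628/159885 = -211.34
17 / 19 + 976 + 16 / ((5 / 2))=93413 / 95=983.29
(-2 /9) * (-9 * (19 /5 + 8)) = 118 /5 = 23.60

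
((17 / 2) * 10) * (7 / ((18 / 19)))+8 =636.06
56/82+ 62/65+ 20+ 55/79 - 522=-105197397/210535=-499.67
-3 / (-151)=3 / 151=0.02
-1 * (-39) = 39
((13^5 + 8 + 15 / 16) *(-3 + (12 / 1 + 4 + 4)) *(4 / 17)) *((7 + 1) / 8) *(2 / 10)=5940831 / 20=297041.55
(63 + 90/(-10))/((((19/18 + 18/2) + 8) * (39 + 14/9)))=8748/118625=0.07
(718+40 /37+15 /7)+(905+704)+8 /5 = 3019712 /1295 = 2331.82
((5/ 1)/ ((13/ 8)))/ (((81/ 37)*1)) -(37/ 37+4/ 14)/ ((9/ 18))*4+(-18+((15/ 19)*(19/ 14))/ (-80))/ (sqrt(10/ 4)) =-807*sqrt(10)/ 224 -65456/ 7371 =-20.27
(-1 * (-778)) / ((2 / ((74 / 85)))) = 28786 / 85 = 338.66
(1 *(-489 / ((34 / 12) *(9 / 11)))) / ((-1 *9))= 3586 / 153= 23.44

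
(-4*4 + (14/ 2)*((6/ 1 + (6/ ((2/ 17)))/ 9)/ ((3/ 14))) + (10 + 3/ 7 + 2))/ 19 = 23785/ 1197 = 19.87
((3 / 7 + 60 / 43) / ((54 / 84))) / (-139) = -122 / 5977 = -0.02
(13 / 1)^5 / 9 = 371293 / 9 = 41254.78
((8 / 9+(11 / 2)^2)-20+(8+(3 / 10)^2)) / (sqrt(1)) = 8653 / 450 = 19.23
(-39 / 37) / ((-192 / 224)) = 91 / 74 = 1.23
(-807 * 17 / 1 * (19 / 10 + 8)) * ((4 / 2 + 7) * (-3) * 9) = 330037983 / 10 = 33003798.30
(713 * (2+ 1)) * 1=2139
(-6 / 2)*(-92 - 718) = 2430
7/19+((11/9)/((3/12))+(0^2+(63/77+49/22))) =31235/3762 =8.30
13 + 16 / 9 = 133 / 9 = 14.78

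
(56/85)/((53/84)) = 4704/4505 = 1.04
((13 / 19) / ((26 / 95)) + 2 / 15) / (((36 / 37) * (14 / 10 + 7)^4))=365375 / 672126336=0.00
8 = 8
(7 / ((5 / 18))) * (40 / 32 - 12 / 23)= 4221 / 230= 18.35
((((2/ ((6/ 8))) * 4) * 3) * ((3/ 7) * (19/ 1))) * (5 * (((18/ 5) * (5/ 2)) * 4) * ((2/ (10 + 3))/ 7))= 656640/ 637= 1030.83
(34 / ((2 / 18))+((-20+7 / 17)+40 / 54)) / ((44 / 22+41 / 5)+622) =659015 / 1450899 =0.45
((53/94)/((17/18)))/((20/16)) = 1908/3995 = 0.48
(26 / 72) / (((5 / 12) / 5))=13 / 3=4.33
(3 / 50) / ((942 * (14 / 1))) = 1 / 219800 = 0.00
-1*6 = -6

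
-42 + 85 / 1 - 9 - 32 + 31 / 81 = 193 / 81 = 2.38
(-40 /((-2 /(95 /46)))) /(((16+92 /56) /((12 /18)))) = 1400 /897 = 1.56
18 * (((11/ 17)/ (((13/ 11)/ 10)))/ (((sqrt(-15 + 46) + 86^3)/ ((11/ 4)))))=0.00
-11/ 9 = -1.22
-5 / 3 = -1.67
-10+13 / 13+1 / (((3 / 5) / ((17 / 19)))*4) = -1967 / 228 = -8.63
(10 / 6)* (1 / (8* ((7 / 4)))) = 5 / 42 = 0.12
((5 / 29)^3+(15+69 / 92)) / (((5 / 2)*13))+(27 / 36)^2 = 26563621 / 25364560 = 1.05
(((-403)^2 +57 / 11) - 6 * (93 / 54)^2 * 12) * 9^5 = 105355632582 / 11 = 9577784780.18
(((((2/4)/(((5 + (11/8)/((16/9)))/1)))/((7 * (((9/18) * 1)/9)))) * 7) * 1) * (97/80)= 6984/3695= 1.89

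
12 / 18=2 / 3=0.67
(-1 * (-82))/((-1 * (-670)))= 41/335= 0.12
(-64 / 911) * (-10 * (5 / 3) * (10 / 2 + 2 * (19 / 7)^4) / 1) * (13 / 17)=11342115200 / 111552861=101.67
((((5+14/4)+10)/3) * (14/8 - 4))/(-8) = 111/64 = 1.73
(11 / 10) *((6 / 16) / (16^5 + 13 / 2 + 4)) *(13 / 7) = 33 / 45169880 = 0.00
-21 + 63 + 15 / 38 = 1611 / 38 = 42.39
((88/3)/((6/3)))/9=44/27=1.63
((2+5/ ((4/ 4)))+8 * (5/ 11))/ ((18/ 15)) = 195/ 22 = 8.86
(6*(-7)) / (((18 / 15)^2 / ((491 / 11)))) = -85925 / 66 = -1301.89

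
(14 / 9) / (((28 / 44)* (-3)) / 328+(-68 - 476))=-50512 / 17664957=-0.00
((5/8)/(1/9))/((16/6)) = 135/64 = 2.11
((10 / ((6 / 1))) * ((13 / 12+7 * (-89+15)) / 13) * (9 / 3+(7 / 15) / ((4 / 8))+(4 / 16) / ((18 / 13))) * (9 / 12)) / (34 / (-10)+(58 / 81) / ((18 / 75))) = 413398935 / 841984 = 490.98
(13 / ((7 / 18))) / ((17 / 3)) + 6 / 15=6.30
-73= -73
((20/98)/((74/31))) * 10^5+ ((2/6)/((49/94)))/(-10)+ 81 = 234701056/27195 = 8630.30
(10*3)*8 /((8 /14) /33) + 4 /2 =13862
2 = 2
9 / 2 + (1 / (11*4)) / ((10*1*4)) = 7921 / 1760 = 4.50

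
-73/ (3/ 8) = -584/ 3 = -194.67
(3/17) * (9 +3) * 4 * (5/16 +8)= 1197/17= 70.41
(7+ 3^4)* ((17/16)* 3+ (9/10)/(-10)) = 13629/50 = 272.58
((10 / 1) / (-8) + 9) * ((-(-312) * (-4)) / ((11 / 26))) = -251472 / 11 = -22861.09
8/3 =2.67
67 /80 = 0.84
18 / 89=0.20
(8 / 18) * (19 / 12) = 19 / 27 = 0.70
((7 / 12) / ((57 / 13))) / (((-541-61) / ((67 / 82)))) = -871 / 4823568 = -0.00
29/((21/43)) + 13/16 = 60.19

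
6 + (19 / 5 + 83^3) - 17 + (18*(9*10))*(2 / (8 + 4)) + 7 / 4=11441031 / 20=572051.55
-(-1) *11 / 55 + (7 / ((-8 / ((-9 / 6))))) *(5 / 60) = 99 / 320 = 0.31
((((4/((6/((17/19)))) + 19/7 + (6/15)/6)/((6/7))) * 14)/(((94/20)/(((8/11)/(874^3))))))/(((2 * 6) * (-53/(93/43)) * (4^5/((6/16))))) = -243691/15304626091118600192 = -0.00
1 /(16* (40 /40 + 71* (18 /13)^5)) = 371293 /2152489936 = 0.00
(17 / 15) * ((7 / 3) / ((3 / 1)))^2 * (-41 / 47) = -34153 / 57105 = -0.60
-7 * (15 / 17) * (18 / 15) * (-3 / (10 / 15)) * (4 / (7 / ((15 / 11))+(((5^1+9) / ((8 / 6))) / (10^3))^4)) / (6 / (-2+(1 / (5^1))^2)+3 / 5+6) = 7.34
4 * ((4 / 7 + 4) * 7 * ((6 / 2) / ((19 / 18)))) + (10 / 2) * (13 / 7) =49619 / 133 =373.08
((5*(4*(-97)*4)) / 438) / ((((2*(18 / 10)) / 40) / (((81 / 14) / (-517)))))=2.20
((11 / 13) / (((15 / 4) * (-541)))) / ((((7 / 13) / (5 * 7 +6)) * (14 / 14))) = -1804 / 56805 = -0.03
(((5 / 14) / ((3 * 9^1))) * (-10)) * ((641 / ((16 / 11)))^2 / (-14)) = 1242915025 / 677376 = 1834.90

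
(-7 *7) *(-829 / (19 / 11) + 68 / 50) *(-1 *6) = -66834726 / 475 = -140704.69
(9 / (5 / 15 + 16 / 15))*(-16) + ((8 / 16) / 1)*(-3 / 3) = -1447 / 14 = -103.36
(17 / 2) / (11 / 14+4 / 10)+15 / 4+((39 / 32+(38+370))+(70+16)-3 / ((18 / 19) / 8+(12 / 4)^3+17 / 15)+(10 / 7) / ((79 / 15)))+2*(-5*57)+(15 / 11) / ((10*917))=-620284453580131 / 9737992059488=-63.70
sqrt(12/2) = sqrt(6) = 2.45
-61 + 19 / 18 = -1079 / 18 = -59.94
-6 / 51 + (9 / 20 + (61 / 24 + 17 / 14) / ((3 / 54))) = 40424 / 595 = 67.94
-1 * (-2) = 2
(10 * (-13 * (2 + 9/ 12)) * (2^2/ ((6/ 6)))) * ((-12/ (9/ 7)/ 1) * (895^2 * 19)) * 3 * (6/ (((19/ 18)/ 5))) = 17319442140000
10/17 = 0.59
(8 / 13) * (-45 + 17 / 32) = -1423 / 52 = -27.37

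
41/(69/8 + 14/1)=328/181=1.81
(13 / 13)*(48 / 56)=0.86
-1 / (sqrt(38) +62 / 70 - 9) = 1225 * sqrt(38) / 34106 +4970 / 17053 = 0.51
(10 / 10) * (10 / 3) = 10 / 3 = 3.33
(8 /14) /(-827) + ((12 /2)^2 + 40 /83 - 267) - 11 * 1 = -116046626 /480487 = -241.52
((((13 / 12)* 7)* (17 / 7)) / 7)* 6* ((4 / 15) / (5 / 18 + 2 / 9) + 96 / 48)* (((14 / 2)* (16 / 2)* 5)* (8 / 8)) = 33592 / 3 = 11197.33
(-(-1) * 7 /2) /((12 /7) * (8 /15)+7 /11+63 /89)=239855 /154776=1.55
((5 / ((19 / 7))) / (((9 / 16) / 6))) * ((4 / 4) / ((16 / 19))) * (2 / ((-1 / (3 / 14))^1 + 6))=35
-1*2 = -2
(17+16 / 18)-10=71 / 9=7.89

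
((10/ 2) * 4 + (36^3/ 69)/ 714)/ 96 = 14333/ 65688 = 0.22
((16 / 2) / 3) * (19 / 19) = 8 / 3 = 2.67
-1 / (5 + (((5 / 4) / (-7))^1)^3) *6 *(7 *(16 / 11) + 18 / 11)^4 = -23435.75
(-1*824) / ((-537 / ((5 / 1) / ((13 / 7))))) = 28840 / 6981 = 4.13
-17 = -17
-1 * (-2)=2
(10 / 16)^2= 25 / 64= 0.39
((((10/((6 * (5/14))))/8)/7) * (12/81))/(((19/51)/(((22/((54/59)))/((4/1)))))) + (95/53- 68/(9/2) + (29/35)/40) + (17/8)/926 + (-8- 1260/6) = -219932500395113/951691129200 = -231.10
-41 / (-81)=41 / 81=0.51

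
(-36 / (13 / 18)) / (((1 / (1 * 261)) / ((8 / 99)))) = -150336 / 143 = -1051.30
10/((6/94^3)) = 4152920/3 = 1384306.67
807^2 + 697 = 651946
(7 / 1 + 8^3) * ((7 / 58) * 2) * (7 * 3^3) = 686637 / 29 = 23677.14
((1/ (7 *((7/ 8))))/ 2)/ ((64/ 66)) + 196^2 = 15059105/ 392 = 38416.08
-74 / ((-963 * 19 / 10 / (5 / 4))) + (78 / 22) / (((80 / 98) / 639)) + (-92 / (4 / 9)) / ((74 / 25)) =805874825081 / 297875160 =2705.41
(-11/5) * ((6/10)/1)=-33/25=-1.32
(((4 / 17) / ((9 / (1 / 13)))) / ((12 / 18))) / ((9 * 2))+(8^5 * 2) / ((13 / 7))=210567169 / 5967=35288.62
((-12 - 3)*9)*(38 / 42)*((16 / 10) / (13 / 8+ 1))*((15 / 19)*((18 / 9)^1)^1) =-117.55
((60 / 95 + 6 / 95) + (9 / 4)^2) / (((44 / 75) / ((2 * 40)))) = 656325 / 836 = 785.08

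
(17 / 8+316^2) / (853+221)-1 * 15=669985 / 8592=77.98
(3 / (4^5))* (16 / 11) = 3 / 704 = 0.00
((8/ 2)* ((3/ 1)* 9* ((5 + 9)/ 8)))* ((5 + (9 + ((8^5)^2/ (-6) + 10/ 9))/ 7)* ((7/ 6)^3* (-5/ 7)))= 197300010425/ 36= 5480555845.14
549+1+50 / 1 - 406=194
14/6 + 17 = 19.33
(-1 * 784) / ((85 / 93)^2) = -938.52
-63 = -63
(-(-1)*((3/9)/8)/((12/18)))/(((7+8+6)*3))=0.00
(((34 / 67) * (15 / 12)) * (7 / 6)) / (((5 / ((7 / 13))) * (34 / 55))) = 2695 / 20904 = 0.13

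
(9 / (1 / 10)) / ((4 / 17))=765 / 2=382.50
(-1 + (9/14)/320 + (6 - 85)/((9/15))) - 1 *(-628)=6657307/13440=495.34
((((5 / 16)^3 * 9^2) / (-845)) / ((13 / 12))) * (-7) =42525 / 2249728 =0.02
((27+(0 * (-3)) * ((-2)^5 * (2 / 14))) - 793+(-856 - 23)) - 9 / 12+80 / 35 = -1643.46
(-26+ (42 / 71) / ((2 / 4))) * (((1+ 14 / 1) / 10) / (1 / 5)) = -13215 / 71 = -186.13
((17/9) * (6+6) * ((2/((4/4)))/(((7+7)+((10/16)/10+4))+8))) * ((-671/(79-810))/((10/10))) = 85888/53793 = 1.60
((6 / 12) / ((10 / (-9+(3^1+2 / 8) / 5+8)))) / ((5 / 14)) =-49 / 1000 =-0.05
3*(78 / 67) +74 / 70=4.55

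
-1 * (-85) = 85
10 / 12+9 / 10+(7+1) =146 / 15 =9.73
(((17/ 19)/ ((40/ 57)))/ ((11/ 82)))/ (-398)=-2091/ 87560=-0.02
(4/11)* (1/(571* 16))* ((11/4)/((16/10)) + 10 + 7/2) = 487/803968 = 0.00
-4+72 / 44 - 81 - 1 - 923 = -11081 / 11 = -1007.36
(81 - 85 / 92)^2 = 54272689 / 8464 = 6412.18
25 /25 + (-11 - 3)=-13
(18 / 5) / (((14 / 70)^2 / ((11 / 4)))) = 495 / 2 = 247.50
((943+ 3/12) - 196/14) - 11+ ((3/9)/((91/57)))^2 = 30417557/33124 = 918.29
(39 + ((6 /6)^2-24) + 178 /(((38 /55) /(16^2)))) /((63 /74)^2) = 2287916608 /25137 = 91017.89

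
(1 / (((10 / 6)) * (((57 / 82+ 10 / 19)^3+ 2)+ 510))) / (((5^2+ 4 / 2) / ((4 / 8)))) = 1890916556 / 87443554260195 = 0.00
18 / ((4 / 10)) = 45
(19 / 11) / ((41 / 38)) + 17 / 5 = 5.00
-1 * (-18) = 18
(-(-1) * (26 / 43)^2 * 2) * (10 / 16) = 0.46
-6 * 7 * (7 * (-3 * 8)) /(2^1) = 3528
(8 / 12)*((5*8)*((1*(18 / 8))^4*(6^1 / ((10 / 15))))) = 98415 / 16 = 6150.94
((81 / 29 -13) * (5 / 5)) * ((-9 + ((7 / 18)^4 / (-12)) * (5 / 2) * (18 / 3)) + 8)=15980633 / 1522152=10.50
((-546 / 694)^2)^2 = 5554571841 / 14498327281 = 0.38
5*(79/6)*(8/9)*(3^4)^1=4740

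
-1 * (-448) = 448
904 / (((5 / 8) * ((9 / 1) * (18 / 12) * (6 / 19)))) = 137408 / 405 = 339.28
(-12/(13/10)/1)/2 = -60/13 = -4.62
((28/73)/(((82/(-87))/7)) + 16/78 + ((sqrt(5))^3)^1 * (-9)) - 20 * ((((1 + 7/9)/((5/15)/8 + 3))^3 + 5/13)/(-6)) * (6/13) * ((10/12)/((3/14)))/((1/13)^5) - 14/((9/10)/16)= 65383270501188490/50385092823 - 45 * sqrt(5)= 1297570.31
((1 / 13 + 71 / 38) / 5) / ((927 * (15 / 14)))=6727 / 17172675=0.00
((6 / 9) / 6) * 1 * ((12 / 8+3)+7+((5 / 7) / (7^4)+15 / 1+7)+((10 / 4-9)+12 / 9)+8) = 1831978 / 453789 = 4.04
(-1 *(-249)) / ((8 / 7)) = 1743 / 8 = 217.88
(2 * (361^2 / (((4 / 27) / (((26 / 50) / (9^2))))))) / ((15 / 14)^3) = 2324405356 / 253125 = 9182.84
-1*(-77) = 77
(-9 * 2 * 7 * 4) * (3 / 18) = -84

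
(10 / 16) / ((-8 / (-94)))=235 / 32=7.34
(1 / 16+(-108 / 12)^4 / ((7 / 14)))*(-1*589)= -123662317 / 16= -7728894.81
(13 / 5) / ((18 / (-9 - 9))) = -13 / 5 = -2.60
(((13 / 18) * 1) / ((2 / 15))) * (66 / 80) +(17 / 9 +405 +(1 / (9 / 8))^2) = 1068287 / 2592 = 412.15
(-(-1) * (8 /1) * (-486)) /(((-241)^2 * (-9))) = 432 /58081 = 0.01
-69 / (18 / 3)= -23 / 2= -11.50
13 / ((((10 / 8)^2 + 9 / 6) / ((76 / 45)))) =15808 / 2205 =7.17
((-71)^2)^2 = 25411681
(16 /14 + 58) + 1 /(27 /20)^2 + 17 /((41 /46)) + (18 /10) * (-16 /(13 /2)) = 1010904256 /13599495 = 74.33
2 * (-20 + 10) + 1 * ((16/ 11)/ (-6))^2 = -21716/ 1089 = -19.94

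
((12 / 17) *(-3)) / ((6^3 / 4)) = -2 / 51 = -0.04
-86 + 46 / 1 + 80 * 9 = 680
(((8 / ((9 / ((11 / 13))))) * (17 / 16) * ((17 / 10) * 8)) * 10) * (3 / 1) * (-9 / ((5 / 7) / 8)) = -2136288 / 65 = -32865.97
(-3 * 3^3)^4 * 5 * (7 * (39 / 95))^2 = 3208229069409 / 1805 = 1777412226.82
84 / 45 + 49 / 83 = 3059 / 1245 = 2.46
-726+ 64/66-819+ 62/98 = -2495674/1617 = -1543.40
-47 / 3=-15.67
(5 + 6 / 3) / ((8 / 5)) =35 / 8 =4.38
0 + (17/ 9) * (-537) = -3043/ 3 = -1014.33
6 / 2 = 3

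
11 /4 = 2.75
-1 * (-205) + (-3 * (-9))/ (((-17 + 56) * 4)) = 10669/ 52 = 205.17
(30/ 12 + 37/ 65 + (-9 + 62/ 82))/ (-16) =27581/ 85280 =0.32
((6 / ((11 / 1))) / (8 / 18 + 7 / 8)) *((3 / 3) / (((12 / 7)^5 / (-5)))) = -16807 / 120384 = -0.14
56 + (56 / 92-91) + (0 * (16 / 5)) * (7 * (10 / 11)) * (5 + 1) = -791 / 23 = -34.39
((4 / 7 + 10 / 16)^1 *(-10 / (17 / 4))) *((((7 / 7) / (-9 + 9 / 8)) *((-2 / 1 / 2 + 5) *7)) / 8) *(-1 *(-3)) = 1340 / 357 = 3.75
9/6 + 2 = 7/2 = 3.50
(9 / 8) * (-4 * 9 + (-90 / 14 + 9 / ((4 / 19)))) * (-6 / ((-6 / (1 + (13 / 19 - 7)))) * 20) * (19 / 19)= -40905 / 1064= -38.44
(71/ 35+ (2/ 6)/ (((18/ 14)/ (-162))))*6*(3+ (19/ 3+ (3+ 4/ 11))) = -1172362/ 385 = -3045.10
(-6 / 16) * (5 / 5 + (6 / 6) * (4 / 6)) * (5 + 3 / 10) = -3.31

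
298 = 298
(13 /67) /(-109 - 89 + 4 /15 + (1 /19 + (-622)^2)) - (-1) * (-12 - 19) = -228897029572 /7383775267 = -31.00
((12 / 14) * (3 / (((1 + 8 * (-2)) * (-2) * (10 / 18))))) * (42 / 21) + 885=154929 / 175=885.31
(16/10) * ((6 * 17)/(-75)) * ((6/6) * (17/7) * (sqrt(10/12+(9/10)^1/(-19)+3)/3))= -4624 * sqrt(307515)/748125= -3.43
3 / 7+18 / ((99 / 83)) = 1195 / 77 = 15.52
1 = 1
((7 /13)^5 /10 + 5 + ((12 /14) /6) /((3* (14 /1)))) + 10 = 15.01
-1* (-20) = 20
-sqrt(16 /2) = -2 * sqrt(2) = -2.83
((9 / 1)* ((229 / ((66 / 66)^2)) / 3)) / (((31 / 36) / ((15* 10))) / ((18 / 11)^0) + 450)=3709800 / 2430031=1.53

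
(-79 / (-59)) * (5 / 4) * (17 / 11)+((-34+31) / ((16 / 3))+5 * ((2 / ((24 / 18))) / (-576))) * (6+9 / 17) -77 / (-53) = 0.28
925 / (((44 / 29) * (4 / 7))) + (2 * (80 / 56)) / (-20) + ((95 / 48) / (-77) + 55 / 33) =141029 / 132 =1068.40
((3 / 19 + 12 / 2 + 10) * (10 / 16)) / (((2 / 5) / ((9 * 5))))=345375 / 304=1136.10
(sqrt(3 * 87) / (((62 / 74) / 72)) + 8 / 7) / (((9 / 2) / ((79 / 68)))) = 316 / 1071 + 35076 * sqrt(29) / 527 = 358.72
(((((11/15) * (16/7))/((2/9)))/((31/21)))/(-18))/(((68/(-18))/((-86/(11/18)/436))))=-6966/287215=-0.02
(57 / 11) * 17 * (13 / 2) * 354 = 202697.18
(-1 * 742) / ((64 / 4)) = -371 / 8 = -46.38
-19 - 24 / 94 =-905 / 47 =-19.26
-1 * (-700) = 700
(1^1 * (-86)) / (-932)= 43 / 466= 0.09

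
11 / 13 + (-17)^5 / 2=-709927.65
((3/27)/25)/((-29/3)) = -1/2175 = -0.00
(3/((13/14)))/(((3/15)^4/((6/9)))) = 17500/13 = 1346.15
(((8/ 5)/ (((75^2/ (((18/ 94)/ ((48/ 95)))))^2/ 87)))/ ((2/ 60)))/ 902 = 0.00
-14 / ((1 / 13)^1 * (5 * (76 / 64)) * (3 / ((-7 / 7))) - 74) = 2912 / 15677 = 0.19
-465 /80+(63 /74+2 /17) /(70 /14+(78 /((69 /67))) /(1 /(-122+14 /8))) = -24494370929 /4214008144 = -5.81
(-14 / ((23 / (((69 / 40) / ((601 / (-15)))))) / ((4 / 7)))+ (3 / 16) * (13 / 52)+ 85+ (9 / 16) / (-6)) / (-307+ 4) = -3268213 / 11654592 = -0.28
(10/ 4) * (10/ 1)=25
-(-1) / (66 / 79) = 79 / 66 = 1.20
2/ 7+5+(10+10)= 177/ 7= 25.29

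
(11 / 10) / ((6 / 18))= 33 / 10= 3.30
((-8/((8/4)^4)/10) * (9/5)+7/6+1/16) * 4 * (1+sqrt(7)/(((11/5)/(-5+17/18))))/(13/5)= 1367/780 - 99791 * sqrt(7)/30888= -6.80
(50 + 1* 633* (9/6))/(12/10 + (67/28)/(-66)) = 9235380/10753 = 858.87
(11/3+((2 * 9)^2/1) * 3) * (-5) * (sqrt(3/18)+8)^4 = -2191752235/108 - 45075800 * sqrt(6)/27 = -24383361.80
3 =3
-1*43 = -43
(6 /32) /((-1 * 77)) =-3 /1232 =-0.00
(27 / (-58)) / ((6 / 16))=-36 / 29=-1.24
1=1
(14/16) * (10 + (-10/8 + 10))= 16.41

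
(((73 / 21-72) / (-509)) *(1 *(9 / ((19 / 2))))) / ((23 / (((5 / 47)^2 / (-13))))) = -215850 / 44713259227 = -0.00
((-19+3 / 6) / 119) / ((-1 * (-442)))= -37 / 105196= -0.00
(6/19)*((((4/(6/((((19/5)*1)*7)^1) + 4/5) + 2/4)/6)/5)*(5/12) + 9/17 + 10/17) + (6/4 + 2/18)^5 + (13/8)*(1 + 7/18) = 2806352566133/208122688224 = 13.48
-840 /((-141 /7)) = 1960 /47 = 41.70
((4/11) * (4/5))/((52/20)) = 16/143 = 0.11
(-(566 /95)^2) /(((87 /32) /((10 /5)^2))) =-41005568 /785175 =-52.22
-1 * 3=-3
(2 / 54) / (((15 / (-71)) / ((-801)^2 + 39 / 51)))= -154882666 / 1377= -112478.33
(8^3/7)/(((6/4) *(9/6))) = 2048/63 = 32.51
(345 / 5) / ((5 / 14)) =966 / 5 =193.20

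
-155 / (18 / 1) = -155 / 18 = -8.61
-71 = -71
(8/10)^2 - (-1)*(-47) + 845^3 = 15083776966/25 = 603351078.64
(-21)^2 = 441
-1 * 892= -892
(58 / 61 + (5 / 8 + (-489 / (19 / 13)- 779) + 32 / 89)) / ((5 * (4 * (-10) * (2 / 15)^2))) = 8256034557 / 26406656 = 312.65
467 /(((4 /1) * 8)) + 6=659 /32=20.59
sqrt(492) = 2*sqrt(123) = 22.18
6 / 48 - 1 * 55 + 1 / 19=-8333 / 152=-54.82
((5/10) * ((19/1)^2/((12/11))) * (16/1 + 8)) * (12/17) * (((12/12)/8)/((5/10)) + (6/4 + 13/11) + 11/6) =13357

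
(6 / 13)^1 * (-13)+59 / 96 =-5.39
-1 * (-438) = 438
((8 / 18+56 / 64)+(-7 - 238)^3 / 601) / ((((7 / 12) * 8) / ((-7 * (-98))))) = -51880411345 / 14424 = -3596811.66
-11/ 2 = -5.50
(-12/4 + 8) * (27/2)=135/2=67.50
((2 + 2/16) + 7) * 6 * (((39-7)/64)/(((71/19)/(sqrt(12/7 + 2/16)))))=9.94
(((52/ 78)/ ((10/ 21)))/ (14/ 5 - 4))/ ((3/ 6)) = -7/ 3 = -2.33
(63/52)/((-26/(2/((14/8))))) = -9/169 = -0.05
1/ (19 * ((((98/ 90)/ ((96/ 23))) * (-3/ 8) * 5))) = -2304/ 21413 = -0.11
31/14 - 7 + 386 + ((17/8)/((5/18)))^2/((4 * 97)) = 414315063/1086400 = 381.37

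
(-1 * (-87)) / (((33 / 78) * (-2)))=-1131 / 11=-102.82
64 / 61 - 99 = -5975 / 61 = -97.95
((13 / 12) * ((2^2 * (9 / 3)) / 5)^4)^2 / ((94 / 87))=21951461376 / 18359375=1195.65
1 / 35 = 0.03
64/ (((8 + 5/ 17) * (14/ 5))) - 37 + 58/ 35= -160817/ 4935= -32.59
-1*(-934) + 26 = 960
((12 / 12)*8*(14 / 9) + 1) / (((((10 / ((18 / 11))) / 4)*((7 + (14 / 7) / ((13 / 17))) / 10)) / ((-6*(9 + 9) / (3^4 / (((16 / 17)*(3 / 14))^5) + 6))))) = -12145655808 / 2983015802875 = -0.00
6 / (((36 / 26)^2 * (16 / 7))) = 1183 / 864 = 1.37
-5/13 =-0.38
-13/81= -0.16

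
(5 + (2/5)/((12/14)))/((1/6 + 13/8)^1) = 656/215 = 3.05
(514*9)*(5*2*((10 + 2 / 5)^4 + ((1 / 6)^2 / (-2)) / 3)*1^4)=405882266767 / 750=541176355.69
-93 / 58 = -1.60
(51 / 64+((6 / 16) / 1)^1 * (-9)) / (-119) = 165 / 7616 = 0.02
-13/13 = -1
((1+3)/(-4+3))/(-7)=4/7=0.57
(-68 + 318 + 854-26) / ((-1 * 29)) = -1078 / 29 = -37.17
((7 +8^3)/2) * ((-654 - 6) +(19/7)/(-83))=-199025601/1162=-171278.49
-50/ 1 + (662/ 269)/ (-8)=-54131/ 1076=-50.31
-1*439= -439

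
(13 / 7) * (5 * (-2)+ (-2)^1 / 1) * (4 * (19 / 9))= -3952 / 21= -188.19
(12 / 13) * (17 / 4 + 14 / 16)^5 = 347568603 / 106496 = 3263.68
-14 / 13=-1.08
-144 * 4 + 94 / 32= -9169 / 16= -573.06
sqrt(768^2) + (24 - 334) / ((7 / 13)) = 1346 / 7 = 192.29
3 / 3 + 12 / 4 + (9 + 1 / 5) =66 / 5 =13.20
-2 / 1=-2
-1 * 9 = -9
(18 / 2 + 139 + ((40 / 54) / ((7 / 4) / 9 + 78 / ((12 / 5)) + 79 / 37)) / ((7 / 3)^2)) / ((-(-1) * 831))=336450916 / 1889076567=0.18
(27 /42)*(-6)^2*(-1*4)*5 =-3240 /7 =-462.86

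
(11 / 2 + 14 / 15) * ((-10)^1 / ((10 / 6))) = -193 / 5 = -38.60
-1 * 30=-30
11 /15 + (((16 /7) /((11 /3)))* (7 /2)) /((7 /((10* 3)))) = 11647 /1155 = 10.08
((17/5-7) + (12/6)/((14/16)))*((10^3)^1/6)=-4600/21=-219.05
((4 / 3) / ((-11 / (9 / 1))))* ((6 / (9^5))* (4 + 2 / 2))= -40 / 72171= -0.00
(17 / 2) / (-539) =-17 / 1078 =-0.02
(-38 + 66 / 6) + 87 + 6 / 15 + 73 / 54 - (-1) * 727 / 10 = 18151 / 135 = 134.45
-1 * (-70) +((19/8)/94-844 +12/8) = -580901/752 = -772.47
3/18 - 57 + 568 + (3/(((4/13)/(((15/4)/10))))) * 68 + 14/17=310331/408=760.62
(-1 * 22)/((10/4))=-8.80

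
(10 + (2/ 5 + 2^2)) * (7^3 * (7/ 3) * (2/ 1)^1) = 23049.60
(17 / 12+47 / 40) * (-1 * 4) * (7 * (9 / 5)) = -6531 / 50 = -130.62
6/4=3/2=1.50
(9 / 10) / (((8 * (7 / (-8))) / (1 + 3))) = -18 / 35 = -0.51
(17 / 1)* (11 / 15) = 12.47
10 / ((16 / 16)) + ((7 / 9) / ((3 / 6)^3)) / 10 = 478 / 45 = 10.62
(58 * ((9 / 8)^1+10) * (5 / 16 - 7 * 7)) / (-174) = 69331 / 384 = 180.55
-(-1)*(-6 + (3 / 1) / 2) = -9 / 2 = -4.50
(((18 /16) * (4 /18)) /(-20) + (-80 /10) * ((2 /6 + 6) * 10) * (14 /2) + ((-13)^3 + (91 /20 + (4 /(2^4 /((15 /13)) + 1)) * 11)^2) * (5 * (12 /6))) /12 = -297809858893 /143219520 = -2079.39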